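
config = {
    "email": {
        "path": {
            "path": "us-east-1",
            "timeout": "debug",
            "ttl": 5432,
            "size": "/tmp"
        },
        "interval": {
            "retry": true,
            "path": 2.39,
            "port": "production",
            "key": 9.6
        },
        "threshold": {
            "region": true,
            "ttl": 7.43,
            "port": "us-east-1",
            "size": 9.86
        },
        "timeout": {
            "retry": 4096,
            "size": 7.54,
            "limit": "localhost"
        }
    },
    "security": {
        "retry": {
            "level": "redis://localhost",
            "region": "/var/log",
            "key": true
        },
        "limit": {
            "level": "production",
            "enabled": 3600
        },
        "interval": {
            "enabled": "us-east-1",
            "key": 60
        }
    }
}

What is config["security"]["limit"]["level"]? "production"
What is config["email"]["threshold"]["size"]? 9.86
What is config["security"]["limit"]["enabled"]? 3600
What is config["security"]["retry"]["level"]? "redis://localhost"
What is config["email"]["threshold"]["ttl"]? 7.43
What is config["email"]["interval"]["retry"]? True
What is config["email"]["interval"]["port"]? "production"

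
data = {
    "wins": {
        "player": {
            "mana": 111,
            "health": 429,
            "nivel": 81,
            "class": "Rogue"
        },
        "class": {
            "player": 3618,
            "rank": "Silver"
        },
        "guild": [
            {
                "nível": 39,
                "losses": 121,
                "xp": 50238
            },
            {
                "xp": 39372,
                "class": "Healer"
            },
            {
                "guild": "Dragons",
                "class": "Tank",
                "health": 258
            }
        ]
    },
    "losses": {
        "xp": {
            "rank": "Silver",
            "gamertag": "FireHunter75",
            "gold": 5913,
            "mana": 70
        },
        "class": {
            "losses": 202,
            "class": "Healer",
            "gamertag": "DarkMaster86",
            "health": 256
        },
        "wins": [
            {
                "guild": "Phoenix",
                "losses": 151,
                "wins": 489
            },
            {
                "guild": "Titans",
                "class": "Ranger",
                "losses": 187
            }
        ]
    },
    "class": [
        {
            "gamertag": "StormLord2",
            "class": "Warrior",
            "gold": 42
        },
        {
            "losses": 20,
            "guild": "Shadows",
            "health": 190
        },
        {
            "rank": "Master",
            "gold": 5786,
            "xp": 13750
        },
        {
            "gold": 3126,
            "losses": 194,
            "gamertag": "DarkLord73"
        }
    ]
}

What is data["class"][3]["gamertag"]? "DarkLord73"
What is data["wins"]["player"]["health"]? 429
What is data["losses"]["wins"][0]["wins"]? 489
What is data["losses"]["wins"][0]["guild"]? "Phoenix"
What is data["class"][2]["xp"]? 13750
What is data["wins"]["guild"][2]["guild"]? "Dragons"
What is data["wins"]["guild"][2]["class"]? "Tank"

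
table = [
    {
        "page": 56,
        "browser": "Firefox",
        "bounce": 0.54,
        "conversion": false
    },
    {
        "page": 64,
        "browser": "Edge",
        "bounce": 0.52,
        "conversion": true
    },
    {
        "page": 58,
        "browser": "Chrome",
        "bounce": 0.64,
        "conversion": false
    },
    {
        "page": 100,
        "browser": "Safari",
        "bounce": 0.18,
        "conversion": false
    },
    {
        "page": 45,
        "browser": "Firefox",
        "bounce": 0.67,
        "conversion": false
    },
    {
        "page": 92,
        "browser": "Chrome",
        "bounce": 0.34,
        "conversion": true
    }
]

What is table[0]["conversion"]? False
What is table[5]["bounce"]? 0.34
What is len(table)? 6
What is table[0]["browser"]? "Firefox"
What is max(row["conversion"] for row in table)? True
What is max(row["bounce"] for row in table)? 0.67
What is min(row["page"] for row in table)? 45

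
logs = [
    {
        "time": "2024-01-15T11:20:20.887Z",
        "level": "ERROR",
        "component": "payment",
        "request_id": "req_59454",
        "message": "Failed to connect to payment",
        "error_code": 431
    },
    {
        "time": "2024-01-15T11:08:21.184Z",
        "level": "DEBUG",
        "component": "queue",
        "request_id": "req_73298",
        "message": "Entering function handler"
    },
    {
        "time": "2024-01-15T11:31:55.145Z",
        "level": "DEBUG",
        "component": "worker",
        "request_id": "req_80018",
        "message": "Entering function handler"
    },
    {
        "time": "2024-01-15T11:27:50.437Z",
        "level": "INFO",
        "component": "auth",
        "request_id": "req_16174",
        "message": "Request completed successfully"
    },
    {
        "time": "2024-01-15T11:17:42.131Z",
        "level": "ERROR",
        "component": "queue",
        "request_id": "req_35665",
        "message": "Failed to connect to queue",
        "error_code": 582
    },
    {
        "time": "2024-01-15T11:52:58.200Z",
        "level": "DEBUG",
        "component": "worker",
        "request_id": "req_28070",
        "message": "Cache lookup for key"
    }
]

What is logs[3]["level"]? "INFO"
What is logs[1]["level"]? "DEBUG"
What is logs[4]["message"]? "Failed to connect to queue"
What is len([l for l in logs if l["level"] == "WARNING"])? 0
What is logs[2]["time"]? "2024-01-15T11:31:55.145Z"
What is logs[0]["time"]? "2024-01-15T11:20:20.887Z"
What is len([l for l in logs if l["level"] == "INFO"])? 1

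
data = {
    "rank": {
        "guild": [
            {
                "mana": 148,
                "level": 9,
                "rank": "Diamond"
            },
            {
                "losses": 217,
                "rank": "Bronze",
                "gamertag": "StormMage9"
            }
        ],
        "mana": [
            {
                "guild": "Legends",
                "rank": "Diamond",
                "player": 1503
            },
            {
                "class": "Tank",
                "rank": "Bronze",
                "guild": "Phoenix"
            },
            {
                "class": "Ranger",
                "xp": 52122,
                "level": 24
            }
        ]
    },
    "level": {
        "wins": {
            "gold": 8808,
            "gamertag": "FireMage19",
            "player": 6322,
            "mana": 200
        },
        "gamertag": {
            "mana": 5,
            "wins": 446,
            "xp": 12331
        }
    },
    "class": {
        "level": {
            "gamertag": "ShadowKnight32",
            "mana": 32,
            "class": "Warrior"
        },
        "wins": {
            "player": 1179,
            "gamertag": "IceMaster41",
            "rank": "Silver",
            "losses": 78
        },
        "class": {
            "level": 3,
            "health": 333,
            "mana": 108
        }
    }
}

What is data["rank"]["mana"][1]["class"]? "Tank"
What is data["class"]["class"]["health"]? 333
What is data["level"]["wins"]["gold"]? 8808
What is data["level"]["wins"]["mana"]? 200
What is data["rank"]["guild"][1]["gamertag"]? "StormMage9"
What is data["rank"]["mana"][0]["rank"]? "Diamond"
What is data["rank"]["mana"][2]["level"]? 24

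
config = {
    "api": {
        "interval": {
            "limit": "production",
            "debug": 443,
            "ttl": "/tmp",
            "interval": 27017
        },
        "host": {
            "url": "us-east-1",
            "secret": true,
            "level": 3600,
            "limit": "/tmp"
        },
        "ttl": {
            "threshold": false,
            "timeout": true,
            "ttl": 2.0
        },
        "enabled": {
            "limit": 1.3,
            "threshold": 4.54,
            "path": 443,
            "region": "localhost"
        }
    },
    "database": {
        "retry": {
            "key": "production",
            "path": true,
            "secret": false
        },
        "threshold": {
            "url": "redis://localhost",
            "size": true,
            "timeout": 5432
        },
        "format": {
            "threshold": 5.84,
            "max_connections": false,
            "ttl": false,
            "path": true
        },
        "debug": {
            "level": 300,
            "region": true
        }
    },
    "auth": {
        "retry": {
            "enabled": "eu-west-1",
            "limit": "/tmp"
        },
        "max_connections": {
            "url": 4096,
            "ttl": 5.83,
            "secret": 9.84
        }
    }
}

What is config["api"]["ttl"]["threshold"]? False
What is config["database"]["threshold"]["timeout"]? 5432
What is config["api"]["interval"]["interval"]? 27017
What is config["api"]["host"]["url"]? "us-east-1"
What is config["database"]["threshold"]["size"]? True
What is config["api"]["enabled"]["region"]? "localhost"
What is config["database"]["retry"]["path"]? True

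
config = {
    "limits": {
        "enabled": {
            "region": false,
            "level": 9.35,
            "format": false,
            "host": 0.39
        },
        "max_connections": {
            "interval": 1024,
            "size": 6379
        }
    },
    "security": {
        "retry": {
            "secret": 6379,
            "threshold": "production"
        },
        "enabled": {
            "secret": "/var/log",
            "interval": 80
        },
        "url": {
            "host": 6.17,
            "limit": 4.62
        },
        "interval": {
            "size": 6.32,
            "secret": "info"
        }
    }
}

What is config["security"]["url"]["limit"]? 4.62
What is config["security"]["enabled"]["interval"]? 80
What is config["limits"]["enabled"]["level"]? 9.35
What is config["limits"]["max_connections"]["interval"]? 1024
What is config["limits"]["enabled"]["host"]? 0.39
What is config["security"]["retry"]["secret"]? 6379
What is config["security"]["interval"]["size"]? 6.32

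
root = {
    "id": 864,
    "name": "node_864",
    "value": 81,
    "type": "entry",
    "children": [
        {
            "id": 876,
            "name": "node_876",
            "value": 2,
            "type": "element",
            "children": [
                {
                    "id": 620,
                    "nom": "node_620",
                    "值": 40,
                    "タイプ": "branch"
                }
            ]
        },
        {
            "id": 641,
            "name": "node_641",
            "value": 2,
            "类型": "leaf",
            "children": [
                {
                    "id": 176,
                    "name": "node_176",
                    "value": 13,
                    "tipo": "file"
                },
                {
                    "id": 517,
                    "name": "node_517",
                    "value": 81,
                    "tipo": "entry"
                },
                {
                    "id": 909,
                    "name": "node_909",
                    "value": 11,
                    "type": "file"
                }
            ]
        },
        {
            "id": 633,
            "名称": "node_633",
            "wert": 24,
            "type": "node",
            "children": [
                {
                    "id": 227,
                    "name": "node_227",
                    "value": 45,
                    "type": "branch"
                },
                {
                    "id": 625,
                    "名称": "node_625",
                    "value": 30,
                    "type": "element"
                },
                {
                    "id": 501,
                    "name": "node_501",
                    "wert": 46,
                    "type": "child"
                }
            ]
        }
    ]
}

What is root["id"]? 864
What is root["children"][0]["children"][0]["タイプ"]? "branch"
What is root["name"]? "node_864"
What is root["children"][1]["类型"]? "leaf"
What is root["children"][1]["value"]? 2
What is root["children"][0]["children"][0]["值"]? 40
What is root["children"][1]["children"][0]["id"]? 176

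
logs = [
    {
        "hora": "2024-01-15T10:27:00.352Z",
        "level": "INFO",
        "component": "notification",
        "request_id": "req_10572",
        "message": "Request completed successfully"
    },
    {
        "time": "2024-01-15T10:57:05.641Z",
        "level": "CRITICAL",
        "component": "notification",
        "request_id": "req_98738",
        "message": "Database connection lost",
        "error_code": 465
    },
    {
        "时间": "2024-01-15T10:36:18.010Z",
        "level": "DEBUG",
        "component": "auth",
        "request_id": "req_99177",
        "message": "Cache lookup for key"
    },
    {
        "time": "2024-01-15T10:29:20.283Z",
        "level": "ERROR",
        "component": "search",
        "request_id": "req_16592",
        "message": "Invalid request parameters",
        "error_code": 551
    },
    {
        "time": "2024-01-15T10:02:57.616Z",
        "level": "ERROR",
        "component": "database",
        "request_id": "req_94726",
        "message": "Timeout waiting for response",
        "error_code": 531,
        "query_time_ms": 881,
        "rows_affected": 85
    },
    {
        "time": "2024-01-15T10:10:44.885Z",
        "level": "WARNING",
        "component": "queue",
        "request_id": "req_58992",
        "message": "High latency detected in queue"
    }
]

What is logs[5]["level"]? "WARNING"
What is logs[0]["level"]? "INFO"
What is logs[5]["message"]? "High latency detected in queue"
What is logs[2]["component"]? "auth"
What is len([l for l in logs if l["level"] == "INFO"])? 1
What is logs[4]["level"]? "ERROR"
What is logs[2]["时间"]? "2024-01-15T10:36:18.010Z"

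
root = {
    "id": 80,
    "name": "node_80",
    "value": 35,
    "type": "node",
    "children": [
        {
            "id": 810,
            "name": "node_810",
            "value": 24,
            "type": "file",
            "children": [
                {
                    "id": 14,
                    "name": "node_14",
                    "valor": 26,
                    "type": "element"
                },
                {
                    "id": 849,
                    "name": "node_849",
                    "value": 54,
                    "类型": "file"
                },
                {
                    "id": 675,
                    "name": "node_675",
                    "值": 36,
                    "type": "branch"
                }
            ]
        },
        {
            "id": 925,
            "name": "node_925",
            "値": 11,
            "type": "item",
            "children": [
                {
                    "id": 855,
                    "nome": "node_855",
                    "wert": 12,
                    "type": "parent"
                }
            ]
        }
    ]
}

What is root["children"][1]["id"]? 925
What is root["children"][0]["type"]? "file"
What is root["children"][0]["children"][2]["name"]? "node_675"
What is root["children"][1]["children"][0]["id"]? 855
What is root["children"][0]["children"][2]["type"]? "branch"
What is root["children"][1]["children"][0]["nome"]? "node_855"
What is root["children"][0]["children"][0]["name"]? "node_14"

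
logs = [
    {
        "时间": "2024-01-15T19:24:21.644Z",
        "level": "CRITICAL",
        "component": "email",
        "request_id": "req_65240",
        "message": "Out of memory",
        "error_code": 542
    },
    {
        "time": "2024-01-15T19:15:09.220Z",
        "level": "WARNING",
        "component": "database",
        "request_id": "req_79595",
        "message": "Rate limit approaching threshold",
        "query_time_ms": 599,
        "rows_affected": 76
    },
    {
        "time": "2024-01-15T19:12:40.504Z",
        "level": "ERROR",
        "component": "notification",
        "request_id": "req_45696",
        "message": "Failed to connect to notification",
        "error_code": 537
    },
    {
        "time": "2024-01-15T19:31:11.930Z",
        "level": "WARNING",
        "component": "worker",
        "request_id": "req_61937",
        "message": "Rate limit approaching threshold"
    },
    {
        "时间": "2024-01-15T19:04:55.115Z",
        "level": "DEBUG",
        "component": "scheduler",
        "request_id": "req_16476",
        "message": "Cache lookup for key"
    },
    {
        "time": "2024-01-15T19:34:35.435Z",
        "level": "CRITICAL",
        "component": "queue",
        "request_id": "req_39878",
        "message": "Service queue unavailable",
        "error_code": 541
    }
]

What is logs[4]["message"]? "Cache lookup for key"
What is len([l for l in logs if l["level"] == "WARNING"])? 2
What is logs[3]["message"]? "Rate limit approaching threshold"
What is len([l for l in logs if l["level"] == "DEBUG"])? 1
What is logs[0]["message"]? "Out of memory"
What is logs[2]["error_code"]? 537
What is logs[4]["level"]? "DEBUG"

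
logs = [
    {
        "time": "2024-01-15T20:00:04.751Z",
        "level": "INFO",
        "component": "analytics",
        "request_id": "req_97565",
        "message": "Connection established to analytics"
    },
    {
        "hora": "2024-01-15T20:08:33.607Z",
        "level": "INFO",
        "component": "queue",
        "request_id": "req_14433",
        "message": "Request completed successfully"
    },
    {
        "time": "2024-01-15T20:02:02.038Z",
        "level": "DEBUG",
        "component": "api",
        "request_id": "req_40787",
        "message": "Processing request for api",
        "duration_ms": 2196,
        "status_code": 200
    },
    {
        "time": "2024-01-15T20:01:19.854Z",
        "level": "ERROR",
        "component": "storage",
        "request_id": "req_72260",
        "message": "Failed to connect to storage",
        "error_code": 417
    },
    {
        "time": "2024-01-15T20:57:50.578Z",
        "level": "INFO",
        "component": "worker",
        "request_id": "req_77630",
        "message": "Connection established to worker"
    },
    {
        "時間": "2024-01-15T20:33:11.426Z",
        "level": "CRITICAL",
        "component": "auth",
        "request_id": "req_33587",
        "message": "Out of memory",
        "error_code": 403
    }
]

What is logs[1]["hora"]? "2024-01-15T20:08:33.607Z"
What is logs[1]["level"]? "INFO"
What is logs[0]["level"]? "INFO"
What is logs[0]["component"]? "analytics"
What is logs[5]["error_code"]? 403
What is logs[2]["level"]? "DEBUG"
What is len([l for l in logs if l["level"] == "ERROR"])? 1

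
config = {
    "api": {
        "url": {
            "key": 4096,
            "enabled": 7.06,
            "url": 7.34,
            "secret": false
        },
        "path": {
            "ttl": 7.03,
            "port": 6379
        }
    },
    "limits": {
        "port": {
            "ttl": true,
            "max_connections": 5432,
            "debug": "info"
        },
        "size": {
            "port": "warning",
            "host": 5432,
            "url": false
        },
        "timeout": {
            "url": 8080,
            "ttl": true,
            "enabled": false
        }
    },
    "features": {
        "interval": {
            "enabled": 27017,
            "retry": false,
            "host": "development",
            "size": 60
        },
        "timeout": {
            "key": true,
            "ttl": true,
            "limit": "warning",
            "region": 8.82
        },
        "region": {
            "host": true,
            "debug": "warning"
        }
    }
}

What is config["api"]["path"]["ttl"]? 7.03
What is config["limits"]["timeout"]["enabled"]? False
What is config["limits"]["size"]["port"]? "warning"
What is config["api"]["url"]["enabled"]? 7.06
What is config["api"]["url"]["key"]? 4096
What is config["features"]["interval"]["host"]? "development"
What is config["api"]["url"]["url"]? 7.34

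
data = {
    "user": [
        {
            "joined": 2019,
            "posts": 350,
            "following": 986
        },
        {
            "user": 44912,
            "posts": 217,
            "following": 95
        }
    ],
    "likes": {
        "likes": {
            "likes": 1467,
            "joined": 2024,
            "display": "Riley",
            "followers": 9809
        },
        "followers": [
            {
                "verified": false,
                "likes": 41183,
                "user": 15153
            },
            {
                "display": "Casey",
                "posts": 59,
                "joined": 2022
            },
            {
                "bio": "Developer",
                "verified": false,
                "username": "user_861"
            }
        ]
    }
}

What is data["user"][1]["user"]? 44912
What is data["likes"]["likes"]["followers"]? 9809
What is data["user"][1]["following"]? 95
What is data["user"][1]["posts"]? 217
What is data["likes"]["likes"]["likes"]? 1467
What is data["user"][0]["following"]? 986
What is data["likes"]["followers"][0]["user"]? 15153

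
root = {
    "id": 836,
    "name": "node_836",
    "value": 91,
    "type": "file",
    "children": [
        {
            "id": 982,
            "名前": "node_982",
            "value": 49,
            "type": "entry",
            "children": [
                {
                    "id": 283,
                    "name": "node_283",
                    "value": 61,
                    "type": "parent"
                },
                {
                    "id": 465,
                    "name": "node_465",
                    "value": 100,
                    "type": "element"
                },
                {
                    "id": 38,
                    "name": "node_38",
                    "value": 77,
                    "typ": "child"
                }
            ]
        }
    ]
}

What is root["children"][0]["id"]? 982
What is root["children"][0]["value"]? 49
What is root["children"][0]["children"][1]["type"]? "element"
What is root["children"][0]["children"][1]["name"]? "node_465"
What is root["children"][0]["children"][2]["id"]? 38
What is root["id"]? 836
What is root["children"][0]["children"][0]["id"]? 283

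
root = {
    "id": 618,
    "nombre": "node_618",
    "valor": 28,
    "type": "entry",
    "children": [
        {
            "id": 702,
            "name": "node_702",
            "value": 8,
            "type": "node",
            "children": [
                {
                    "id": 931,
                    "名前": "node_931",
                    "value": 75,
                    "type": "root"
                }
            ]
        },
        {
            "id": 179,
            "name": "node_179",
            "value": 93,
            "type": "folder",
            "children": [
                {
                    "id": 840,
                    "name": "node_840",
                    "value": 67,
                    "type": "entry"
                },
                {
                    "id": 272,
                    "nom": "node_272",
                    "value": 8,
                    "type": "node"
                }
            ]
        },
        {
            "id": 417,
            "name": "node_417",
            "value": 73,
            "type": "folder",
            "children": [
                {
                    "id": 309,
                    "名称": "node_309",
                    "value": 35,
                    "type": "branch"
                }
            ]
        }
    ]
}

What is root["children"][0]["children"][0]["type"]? "root"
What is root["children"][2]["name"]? "node_417"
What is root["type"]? "entry"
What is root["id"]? 618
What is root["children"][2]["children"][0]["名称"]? "node_309"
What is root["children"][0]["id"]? 702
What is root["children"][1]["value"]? 93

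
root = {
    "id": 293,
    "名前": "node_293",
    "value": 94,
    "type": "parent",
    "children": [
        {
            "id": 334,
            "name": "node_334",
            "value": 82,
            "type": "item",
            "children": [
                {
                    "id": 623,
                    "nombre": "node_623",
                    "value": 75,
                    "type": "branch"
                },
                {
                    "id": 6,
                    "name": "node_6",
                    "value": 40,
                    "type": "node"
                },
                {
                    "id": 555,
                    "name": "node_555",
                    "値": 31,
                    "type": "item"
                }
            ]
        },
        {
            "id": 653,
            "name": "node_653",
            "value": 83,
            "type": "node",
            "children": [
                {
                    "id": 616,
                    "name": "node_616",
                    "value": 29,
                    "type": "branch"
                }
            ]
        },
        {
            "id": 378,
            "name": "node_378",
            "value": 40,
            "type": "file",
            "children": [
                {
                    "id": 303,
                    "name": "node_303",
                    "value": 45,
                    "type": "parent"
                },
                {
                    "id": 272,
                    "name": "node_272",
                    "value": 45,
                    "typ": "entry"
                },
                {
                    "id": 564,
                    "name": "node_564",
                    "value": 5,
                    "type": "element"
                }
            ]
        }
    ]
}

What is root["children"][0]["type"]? "item"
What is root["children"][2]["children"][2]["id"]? 564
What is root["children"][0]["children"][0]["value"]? 75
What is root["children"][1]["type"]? "node"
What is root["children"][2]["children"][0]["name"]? "node_303"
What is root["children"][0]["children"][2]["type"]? "item"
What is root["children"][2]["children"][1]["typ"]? "entry"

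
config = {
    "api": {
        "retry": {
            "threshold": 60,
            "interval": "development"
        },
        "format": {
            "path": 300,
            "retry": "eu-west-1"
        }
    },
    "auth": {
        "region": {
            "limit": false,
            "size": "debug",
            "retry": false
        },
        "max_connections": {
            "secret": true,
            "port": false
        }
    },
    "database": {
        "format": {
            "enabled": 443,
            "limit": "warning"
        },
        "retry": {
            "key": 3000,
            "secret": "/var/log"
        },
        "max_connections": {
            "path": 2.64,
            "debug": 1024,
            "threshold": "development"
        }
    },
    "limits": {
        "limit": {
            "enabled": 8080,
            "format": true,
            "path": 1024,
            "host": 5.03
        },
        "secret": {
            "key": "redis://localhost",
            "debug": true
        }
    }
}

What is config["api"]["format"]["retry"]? "eu-west-1"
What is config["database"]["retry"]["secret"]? "/var/log"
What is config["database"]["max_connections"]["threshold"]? "development"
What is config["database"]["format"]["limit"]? "warning"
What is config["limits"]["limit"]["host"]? 5.03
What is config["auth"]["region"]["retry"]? False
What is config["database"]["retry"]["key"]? 3000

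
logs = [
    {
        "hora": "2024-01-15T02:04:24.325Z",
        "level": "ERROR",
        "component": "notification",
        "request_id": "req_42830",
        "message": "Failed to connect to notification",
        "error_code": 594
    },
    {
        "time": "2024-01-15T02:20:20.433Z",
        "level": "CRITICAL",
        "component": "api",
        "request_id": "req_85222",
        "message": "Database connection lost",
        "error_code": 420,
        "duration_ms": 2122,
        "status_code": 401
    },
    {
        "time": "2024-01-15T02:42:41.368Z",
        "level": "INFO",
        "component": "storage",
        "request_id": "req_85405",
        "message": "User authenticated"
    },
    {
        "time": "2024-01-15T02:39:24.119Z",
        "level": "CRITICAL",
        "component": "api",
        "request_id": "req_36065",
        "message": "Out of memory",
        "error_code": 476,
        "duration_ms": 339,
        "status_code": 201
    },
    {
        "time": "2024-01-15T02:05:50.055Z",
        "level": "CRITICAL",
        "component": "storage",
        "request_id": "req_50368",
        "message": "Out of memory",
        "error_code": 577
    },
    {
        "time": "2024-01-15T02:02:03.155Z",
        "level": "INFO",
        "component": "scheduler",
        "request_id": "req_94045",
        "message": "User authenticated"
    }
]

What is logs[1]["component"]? "api"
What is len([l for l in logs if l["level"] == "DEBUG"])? 0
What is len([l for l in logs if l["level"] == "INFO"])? 2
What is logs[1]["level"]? "CRITICAL"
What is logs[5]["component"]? "scheduler"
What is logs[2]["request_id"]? "req_85405"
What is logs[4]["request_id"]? "req_50368"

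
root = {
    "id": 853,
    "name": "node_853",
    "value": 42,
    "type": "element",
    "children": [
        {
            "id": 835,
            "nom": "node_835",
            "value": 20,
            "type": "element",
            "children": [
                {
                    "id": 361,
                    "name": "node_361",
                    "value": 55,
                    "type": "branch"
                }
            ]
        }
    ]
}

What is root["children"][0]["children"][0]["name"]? "node_361"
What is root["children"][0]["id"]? 835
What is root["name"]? "node_853"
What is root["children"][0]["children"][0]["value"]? 55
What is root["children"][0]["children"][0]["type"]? "branch"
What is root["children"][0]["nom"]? "node_835"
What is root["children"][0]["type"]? "element"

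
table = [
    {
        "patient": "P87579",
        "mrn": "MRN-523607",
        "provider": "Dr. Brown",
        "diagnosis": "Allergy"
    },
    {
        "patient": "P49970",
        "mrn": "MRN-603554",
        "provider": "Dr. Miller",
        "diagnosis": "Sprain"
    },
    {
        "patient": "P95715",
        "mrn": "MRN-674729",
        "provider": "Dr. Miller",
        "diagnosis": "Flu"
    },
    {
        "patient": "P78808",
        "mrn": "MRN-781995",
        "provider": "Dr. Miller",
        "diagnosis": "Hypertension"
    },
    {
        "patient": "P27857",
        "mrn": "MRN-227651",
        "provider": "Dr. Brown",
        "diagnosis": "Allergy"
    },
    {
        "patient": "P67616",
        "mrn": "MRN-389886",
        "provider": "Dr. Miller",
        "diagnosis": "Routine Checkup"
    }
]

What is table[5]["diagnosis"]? "Routine Checkup"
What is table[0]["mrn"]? "MRN-523607"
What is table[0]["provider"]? "Dr. Brown"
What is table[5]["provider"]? "Dr. Miller"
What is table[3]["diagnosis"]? "Hypertension"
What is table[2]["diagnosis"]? "Flu"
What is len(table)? 6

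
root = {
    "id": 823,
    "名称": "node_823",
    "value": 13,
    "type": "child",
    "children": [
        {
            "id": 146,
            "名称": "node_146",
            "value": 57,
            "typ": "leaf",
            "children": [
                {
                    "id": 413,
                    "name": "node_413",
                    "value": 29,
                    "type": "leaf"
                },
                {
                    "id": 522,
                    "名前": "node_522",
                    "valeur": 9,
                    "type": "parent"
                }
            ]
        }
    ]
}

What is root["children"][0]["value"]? 57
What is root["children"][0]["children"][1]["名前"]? "node_522"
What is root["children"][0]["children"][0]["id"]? 413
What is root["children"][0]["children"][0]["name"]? "node_413"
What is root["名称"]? "node_823"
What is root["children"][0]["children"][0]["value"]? 29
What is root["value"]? 13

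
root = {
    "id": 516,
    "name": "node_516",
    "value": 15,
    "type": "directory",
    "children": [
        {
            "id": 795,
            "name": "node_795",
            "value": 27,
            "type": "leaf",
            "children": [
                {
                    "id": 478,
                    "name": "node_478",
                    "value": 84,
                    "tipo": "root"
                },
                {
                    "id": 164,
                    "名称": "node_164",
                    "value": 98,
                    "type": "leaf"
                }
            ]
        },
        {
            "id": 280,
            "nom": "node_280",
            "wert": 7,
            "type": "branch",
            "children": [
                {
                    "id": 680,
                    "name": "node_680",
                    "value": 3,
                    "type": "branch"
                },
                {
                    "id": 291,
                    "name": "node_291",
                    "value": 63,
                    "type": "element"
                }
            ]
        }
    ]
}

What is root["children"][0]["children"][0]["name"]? "node_478"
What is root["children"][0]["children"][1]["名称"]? "node_164"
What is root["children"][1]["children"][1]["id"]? 291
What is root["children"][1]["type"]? "branch"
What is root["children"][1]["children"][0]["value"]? 3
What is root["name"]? "node_516"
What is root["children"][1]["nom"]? "node_280"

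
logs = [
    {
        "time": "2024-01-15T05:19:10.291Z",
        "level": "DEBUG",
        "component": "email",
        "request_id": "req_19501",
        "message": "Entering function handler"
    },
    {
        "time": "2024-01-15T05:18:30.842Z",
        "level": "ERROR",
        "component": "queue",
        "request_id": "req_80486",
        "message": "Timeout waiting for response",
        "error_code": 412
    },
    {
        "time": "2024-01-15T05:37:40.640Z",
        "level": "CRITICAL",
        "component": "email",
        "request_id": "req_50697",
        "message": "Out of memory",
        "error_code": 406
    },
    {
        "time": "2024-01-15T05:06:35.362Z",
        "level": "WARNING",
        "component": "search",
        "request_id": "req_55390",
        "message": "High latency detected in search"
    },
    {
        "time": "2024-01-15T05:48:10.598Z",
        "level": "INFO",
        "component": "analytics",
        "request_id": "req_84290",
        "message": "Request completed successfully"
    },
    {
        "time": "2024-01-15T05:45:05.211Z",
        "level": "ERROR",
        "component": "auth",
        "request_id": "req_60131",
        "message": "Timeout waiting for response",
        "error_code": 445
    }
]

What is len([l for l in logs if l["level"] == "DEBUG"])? 1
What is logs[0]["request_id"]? "req_19501"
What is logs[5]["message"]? "Timeout waiting for response"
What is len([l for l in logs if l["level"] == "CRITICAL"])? 1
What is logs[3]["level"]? "WARNING"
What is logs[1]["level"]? "ERROR"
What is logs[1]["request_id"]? "req_80486"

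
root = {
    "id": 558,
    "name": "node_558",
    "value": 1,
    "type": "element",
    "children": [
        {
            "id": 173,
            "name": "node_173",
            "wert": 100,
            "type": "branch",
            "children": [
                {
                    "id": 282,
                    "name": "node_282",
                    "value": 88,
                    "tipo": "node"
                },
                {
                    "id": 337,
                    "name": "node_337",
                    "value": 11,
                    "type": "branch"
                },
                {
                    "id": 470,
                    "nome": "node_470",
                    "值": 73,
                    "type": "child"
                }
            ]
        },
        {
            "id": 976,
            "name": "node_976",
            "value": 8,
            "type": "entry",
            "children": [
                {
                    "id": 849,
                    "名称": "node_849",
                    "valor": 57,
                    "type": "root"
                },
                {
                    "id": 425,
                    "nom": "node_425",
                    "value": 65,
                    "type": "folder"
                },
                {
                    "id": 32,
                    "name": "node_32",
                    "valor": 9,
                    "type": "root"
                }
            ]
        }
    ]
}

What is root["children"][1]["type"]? "entry"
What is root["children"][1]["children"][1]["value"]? 65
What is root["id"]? 558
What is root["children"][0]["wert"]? 100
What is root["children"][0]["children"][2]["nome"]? "node_470"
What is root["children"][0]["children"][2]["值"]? 73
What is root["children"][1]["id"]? 976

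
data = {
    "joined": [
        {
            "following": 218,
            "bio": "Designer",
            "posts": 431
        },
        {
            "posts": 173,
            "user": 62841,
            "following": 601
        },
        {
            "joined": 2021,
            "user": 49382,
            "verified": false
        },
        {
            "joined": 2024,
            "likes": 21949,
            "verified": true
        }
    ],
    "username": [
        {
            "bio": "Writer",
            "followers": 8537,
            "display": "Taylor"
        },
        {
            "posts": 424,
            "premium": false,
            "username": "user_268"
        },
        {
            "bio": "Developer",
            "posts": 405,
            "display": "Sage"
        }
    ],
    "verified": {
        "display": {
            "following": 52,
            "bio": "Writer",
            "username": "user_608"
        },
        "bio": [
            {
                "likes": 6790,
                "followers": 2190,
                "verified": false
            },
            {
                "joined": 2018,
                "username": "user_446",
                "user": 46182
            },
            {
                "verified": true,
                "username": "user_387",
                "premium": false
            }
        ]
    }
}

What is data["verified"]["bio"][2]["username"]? "user_387"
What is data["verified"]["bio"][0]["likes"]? 6790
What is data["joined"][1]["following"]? 601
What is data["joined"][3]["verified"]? True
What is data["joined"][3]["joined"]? 2024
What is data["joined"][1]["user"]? 62841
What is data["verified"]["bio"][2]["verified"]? True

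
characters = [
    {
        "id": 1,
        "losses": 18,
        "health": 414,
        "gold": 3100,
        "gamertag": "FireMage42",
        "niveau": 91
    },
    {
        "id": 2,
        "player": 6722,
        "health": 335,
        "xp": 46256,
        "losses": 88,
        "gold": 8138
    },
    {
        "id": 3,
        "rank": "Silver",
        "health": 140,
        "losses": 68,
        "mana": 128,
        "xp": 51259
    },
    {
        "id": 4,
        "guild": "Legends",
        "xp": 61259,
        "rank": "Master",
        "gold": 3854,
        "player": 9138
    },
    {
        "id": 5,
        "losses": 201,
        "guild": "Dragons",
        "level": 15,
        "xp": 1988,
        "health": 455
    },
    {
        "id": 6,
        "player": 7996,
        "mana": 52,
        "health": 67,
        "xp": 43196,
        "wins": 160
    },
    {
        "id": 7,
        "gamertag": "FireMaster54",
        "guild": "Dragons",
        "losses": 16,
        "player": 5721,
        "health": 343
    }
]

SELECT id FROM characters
[1, 2, 3, 4, 5, 6, 7]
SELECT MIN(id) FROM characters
1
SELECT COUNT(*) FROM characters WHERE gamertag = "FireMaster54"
1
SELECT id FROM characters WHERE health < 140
[6]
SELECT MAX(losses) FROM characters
201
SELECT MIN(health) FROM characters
67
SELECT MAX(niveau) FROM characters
91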